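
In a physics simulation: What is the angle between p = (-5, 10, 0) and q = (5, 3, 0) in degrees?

p·q = (-5)·5 + 10·3 + 0·0 = -25 + 30 + 0 = 5
|p| = √((-5)² + 10² + 0²) = √125 ≈ 11.18
|q| = √(5² + 3² + 0²) = √34 ≈ 5.831
cos θ = (p·q)/(|p||q|) = 5/(11.18·5.831) ≈ 0.0767
θ = arccos(0.0767) ≈ 85.6°

85.6°


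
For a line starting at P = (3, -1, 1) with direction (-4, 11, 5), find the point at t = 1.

P(t) = P + t·d
  = (3 + (-4)·1, -1 + 11·1, 1 + 5·1)
  = (3 - 4, -1 + 11, 1 + 5)
  = (-1, 10, 6)

(-1, 10, 6)


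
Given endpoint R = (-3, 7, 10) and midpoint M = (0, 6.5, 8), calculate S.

S = 2M - R
  = (2·0 - (-3), 2·6.5 - 7, 2·8 - 10)
  = (0 + 3, 13 - 7, 16 - 10)
  = (3, 6, 6)

(3, 6, 6)


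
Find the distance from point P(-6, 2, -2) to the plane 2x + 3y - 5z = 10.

distance = |a·x₀ + b·y₀ + c·z₀ - d| / √(a² + b² + c²)
  = |2·(-6) + 3·2 + (-5)·(-2) - 10| / √(2² + 3² + (-5)²)
  = |-12 + 6 + 10 - 10| / √(4 + 9 + 25)
  = |-6| / √38
  = 6 / 6.164
  ≈ 0.9733

0.9733


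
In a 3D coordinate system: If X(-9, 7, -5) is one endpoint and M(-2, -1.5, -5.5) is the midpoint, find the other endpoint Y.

Y = 2M - X
  = (2·(-2) - (-9), 2·(-1.5) - 7, 2·(-5.5) - (-5))
  = (-4 + 9, -3 - 7, -11 + 5)
  = (5, -10, -6)

(5, -10, -6)


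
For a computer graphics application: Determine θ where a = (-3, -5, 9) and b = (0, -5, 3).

a·b = (-3)·0 + (-5)·(-5) + 9·3 = 0 + 25 + 27 = 52
|a| = √((-3)² + (-5)² + 9²) = √115 ≈ 10.72
|b| = √(0² + (-5)² + 3²) = √34 ≈ 5.831
cos θ = (a·b)/(|a||b|) = 52/(10.72·5.831) ≈ 0.8316
θ = arccos(0.8316) ≈ 33.74°

33.74°


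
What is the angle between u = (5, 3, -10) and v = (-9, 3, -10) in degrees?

u·v = 5·(-9) + 3·3 + (-10)·(-10) = -45 + 9 + 100 = 64
|u| = √(5² + 3² + (-10)²) = √134 ≈ 11.58
|v| = √((-9)² + 3² + (-10)²) = √190 ≈ 13.78
cos θ = (u·v)/(|u||v|) = 64/(11.58·13.78) ≈ 0.4011
θ = arccos(0.4011) ≈ 66.35°

66.35°


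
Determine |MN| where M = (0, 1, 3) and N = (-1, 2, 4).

d = √[(x₂-x₁)² + (y₂-y₁)² + (z₂-z₁)²]
  = √[(-1)² + 1² + 1²]
  = √[1 + 1 + 1]
  = √3
  ≈ 1.732

1.732


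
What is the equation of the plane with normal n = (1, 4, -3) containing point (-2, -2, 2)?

The plane through P with normal n = (a, b, c) satisfies n·(r - P) = 0,
i.e. ax + by + cz = a·x₀ + b·y₀ + c·z₀.
d = 1·(-2) + 4·(-2) + (-3)·2
  = -2 - 8 - 6
  = -16
Equation: x + 4y - 3z = -16

x + 4y - 3z = -16


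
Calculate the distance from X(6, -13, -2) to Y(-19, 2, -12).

d = √[(x₂-x₁)² + (y₂-y₁)² + (z₂-z₁)²]
  = √[(-25)² + 15² + (-10)²]
  = √[625 + 225 + 100]
  = √950
  ≈ 30.82

30.82


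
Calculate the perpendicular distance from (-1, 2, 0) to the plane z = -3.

distance = |a·x₀ + b·y₀ + c·z₀ - d| / √(a² + b² + c²)
  = |0·(-1) + 0·2 + 1·0 - (-3)| / √(0² + 0² + 1²)
  = |0 + 0 + 0 + 3| / √(0 + 0 + 1)
  = |3| / √1
  = 3 / 1
  ≈ 3

3


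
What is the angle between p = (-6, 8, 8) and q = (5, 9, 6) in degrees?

p·q = (-6)·5 + 8·9 + 8·6 = -30 + 72 + 48 = 90
|p| = √((-6)² + 8² + 8²) = √164 ≈ 12.81
|q| = √(5² + 9² + 6²) = √142 ≈ 11.92
cos θ = (p·q)/(|p||q|) = 90/(12.81·11.92) ≈ 0.5898
θ = arccos(0.5898) ≈ 53.86°

53.86°


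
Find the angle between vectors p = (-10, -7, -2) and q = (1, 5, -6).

p·q = (-10)·1 + (-7)·5 + (-2)·(-6) = -10 - 35 + 12 = -33
|p| = √((-10)² + (-7)² + (-2)²) = √153 ≈ 12.37
|q| = √(1² + 5² + (-6)²) = √62 ≈ 7.874
cos θ = (p·q)/(|p||q|) = -33/(12.37·7.874) ≈ -0.3388
θ = arccos(-0.3388) ≈ 109.8°

109.8°


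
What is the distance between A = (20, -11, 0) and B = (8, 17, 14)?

d = √[(x₂-x₁)² + (y₂-y₁)² + (z₂-z₁)²]
  = √[(-12)² + 28² + 14²]
  = √[144 + 784 + 196]
  = √1124
  ≈ 33.53

33.53


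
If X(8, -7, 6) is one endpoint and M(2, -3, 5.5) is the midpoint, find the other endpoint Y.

Y = 2M - X
  = (2·2 - 8, 2·(-3) - (-7), 2·5.5 - 6)
  = (4 - 8, -6 + 7, 11 - 6)
  = (-4, 1, 5)

(-4, 1, 5)


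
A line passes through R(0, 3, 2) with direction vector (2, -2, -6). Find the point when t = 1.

P(t) = R + t·d
  = (0 + 2·1, 3 + (-2)·1, 2 + (-6)·1)
  = (0 + 2, 3 - 2, 2 - 6)
  = (2, 1, -4)

(2, 1, -4)


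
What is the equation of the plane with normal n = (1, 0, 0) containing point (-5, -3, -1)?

The plane through P with normal n = (a, b, c) satisfies n·(r - P) = 0,
i.e. ax + by + cz = a·x₀ + b·y₀ + c·z₀.
d = 1·(-5) + 0·(-3) + 0·(-1)
  = -5 + 0 + 0
  = -5
Equation: x = -5

x = -5


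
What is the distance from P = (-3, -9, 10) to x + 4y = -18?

distance = |a·x₀ + b·y₀ + c·z₀ - d| / √(a² + b² + c²)
  = |1·(-3) + 4·(-9) + 0·10 - (-18)| / √(1² + 4² + 0²)
  = |-3 - 36 + 0 + 18| / √(1 + 16 + 0)
  = |-21| / √17
  = 21 / 4.123
  ≈ 5.093

5.093


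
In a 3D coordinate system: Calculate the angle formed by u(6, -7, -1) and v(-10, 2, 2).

u·v = 6·(-10) + (-7)·2 + (-1)·2 = -60 - 14 - 2 = -76
|u| = √(6² + (-7)² + (-1)²) = √86 ≈ 9.274
|v| = √((-10)² + 2² + 2²) = √108 ≈ 10.39
cos θ = (u·v)/(|u||v|) = -76/(9.274·10.39) ≈ -0.7886
θ = arccos(-0.7886) ≈ 142.1°

142.1°


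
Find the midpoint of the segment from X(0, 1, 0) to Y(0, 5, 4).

M = ((x₁+x₂)/2, (y₁+y₂)/2, (z₁+z₂)/2)
  = ((0 + 0)/2, (1 + 5)/2, (0 + 4)/2)
  = (0/2, 6/2, 4/2)
  = (0, 3, 2)

(0, 3, 2)


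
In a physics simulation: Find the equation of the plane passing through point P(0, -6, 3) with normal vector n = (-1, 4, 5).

The plane through P with normal n = (a, b, c) satisfies n·(r - P) = 0,
i.e. ax + by + cz = a·x₀ + b·y₀ + c·z₀.
d = (-1)·0 + 4·(-6) + 5·3
  = 0 - 24 + 15
  = -9
Equation: -x + 4y + 5z = -9

-x + 4y + 5z = -9


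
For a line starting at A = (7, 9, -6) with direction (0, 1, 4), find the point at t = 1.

P(t) = A + t·d
  = (7 + 0·1, 9 + 1·1, -6 + 4·1)
  = (7 + 0, 9 + 1, -6 + 4)
  = (7, 10, -2)

(7, 10, -2)


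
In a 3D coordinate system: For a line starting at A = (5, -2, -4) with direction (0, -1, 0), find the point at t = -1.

P(t) = A + t·d
  = (5 + 0·(-1), -2 + (-1)·(-1), -4 + 0·(-1))
  = (5 + 0, -2 + 1, -4 + 0)
  = (5, -1, -4)

(5, -1, -4)


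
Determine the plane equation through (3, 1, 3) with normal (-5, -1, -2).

The plane through P with normal n = (a, b, c) satisfies n·(r - P) = 0,
i.e. ax + by + cz = a·x₀ + b·y₀ + c·z₀.
d = (-5)·3 + (-1)·1 + (-2)·3
  = -15 - 1 - 6
  = -22
Equation: -5x - y - 2z = -22

-5x - y - 2z = -22


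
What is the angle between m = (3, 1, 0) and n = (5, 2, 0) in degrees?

m·n = 3·5 + 1·2 + 0·0 = 15 + 2 + 0 = 17
|m| = √(3² + 1² + 0²) = √10 ≈ 3.162
|n| = √(5² + 2² + 0²) = √29 ≈ 5.385
cos θ = (m·n)/(|m||n|) = 17/(3.162·5.385) ≈ 0.9983
θ = arccos(0.9983) ≈ 3.366°

3.366°


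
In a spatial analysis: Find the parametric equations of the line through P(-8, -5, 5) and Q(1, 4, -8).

Direction vector d = Q - P = (1 + 8, 4 + 5, -8 - 5) = (9, 9, -13)
Parametric form r = P + t·d:
x = -8 + 9t, y = -5 + 9t, z = 5 - 13t

x = -8 + 9t, y = -5 + 9t, z = 5 - 13t


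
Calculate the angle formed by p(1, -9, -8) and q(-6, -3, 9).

p·q = 1·(-6) + (-9)·(-3) + (-8)·9 = -6 + 27 - 72 = -51
|p| = √(1² + (-9)² + (-8)²) = √146 ≈ 12.08
|q| = √((-6)² + (-3)² + 9²) = √126 ≈ 11.22
cos θ = (p·q)/(|p||q|) = -51/(12.08·11.22) ≈ -0.376
θ = arccos(-0.376) ≈ 112.1°

112.1°


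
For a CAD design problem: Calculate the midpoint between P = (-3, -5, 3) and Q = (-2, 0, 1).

M = ((x₁+x₂)/2, (y₁+y₂)/2, (z₁+z₂)/2)
  = ((-3 - 2)/2, (-5 + 0)/2, (3 + 1)/2)
  = (-5/2, -5/2, 4/2)
  = (-2.5, -2.5, 2)

(-2.5, -2.5, 2)


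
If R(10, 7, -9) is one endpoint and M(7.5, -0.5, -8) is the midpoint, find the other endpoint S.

S = 2M - R
  = (2·7.5 - 10, 2·(-0.5) - 7, 2·(-8) - (-9))
  = (15 - 10, -1 - 7, -16 + 9)
  = (5, -8, -7)

(5, -8, -7)


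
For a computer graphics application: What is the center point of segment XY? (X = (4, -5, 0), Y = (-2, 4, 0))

M = ((x₁+x₂)/2, (y₁+y₂)/2, (z₁+z₂)/2)
  = ((4 - 2)/2, (-5 + 4)/2, (0 + 0)/2)
  = (2/2, -1/2, 0/2)
  = (1, -0.5, 0)

(1, -0.5, 0)


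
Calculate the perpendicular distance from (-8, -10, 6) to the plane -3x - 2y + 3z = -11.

distance = |a·x₀ + b·y₀ + c·z₀ - d| / √(a² + b² + c²)
  = |(-3)·(-8) + (-2)·(-10) + 3·6 - (-11)| / √((-3)² + (-2)² + 3²)
  = |24 + 20 + 18 + 11| / √(9 + 4 + 9)
  = |73| / √22
  = 73 / 4.69
  ≈ 15.56

15.56


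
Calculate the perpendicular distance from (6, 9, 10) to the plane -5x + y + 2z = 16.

distance = |a·x₀ + b·y₀ + c·z₀ - d| / √(a² + b² + c²)
  = |(-5)·6 + 1·9 + 2·10 - 16| / √((-5)² + 1² + 2²)
  = |-30 + 9 + 20 - 16| / √(25 + 1 + 4)
  = |-17| / √30
  = 17 / 5.477
  ≈ 3.104

3.104


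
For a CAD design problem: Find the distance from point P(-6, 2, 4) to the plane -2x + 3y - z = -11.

distance = |a·x₀ + b·y₀ + c·z₀ - d| / √(a² + b² + c²)
  = |(-2)·(-6) + 3·2 + (-1)·4 - (-11)| / √((-2)² + 3² + (-1)²)
  = |12 + 6 - 4 + 11| / √(4 + 9 + 1)
  = |25| / √14
  = 25 / 3.742
  ≈ 6.682

6.682


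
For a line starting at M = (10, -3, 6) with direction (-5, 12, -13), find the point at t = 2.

P(t) = M + t·d
  = (10 + (-5)·2, -3 + 12·2, 6 + (-13)·2)
  = (10 - 10, -3 + 24, 6 - 26)
  = (0, 21, -20)

(0, 21, -20)


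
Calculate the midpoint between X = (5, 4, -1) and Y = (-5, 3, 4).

M = ((x₁+x₂)/2, (y₁+y₂)/2, (z₁+z₂)/2)
  = ((5 - 5)/2, (4 + 3)/2, (-1 + 4)/2)
  = (0/2, 7/2, 3/2)
  = (0, 3.5, 1.5)

(0, 3.5, 1.5)


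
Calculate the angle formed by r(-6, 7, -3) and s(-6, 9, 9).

r·s = (-6)·(-6) + 7·9 + (-3)·9 = 36 + 63 - 27 = 72
|r| = √((-6)² + 7² + (-3)²) = √94 ≈ 9.695
|s| = √((-6)² + 9² + 9²) = √198 ≈ 14.07
cos θ = (r·s)/(|r||s|) = 72/(9.695·14.07) ≈ 0.5278
θ = arccos(0.5278) ≈ 58.15°

58.15°


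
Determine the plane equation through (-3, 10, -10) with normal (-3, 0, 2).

The plane through P with normal n = (a, b, c) satisfies n·(r - P) = 0,
i.e. ax + by + cz = a·x₀ + b·y₀ + c·z₀.
d = (-3)·(-3) + 0·10 + 2·(-10)
  = 9 + 0 - 20
  = -11
Equation: -3x + 2z = -11

-3x + 2z = -11


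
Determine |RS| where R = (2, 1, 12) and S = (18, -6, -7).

d = √[(x₂-x₁)² + (y₂-y₁)² + (z₂-z₁)²]
  = √[16² + (-7)² + (-19)²]
  = √[256 + 49 + 361]
  = √666
  ≈ 25.81

25.81


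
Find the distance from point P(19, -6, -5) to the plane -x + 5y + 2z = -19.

distance = |a·x₀ + b·y₀ + c·z₀ - d| / √(a² + b² + c²)
  = |(-1)·19 + 5·(-6) + 2·(-5) - (-19)| / √((-1)² + 5² + 2²)
  = |-19 - 30 - 10 + 19| / √(1 + 25 + 4)
  = |-40| / √30
  = 40 / 5.477
  ≈ 7.303

7.303


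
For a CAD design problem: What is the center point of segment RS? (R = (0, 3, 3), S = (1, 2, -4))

M = ((x₁+x₂)/2, (y₁+y₂)/2, (z₁+z₂)/2)
  = ((0 + 1)/2, (3 + 2)/2, (3 - 4)/2)
  = (1/2, 5/2, -1/2)
  = (0.5, 2.5, -0.5)

(0.5, 2.5, -0.5)


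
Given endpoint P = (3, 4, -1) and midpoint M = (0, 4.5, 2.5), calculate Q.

Q = 2M - P
  = (2·0 - 3, 2·4.5 - 4, 2·2.5 - (-1))
  = (0 - 3, 9 - 4, 5 + 1)
  = (-3, 5, 6)

(-3, 5, 6)


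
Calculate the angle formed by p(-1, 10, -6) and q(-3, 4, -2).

p·q = (-1)·(-3) + 10·4 + (-6)·(-2) = 3 + 40 + 12 = 55
|p| = √((-1)² + 10² + (-6)²) = √137 ≈ 11.7
|q| = √((-3)² + 4² + (-2)²) = √29 ≈ 5.385
cos θ = (p·q)/(|p||q|) = 55/(11.7·5.385) ≈ 0.8726
θ = arccos(0.8726) ≈ 29.24°

29.24°


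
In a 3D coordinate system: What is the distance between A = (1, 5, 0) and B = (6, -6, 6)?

d = √[(x₂-x₁)² + (y₂-y₁)² + (z₂-z₁)²]
  = √[5² + (-11)² + 6²]
  = √[25 + 121 + 36]
  = √182
  ≈ 13.49

13.49


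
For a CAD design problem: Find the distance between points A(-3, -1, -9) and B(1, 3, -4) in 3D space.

d = √[(x₂-x₁)² + (y₂-y₁)² + (z₂-z₁)²]
  = √[4² + 4² + 5²]
  = √[16 + 16 + 25]
  = √57
  ≈ 7.55

7.55


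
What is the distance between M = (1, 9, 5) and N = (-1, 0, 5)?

d = √[(x₂-x₁)² + (y₂-y₁)² + (z₂-z₁)²]
  = √[(-2)² + (-9)² + 0²]
  = √[4 + 81 + 0]
  = √85
  ≈ 9.22

9.22


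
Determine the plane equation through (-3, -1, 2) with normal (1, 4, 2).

The plane through P with normal n = (a, b, c) satisfies n·(r - P) = 0,
i.e. ax + by + cz = a·x₀ + b·y₀ + c·z₀.
d = 1·(-3) + 4·(-1) + 2·2
  = -3 - 4 + 4
  = -3
Equation: x + 4y + 2z = -3

x + 4y + 2z = -3


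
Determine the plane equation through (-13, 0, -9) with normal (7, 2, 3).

The plane through P with normal n = (a, b, c) satisfies n·(r - P) = 0,
i.e. ax + by + cz = a·x₀ + b·y₀ + c·z₀.
d = 7·(-13) + 2·0 + 3·(-9)
  = -91 + 0 - 27
  = -118
Equation: 7x + 2y + 3z = -118

7x + 2y + 3z = -118


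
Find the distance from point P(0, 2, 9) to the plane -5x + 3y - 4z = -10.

distance = |a·x₀ + b·y₀ + c·z₀ - d| / √(a² + b² + c²)
  = |(-5)·0 + 3·2 + (-4)·9 - (-10)| / √((-5)² + 3² + (-4)²)
  = |0 + 6 - 36 + 10| / √(25 + 9 + 16)
  = |-20| / √50
  = 20 / 7.071
  ≈ 2.828

2.828


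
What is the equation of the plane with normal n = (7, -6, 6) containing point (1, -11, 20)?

The plane through P with normal n = (a, b, c) satisfies n·(r - P) = 0,
i.e. ax + by + cz = a·x₀ + b·y₀ + c·z₀.
d = 7·1 + (-6)·(-11) + 6·20
  = 7 + 66 + 120
  = 193
Equation: 7x - 6y + 6z = 193

7x - 6y + 6z = 193


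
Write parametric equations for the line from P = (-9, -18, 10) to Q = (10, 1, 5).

Direction vector d = Q - P = (10 + 9, 1 + 18, 5 - 10) = (19, 19, -5)
Parametric form r = P + t·d:
x = -9 + 19t, y = -18 + 19t, z = 10 - 5t

x = -9 + 19t, y = -18 + 19t, z = 10 - 5t


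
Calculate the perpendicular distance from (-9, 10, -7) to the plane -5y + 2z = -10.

distance = |a·x₀ + b·y₀ + c·z₀ - d| / √(a² + b² + c²)
  = |0·(-9) + (-5)·10 + 2·(-7) - (-10)| / √(0² + (-5)² + 2²)
  = |0 - 50 - 14 + 10| / √(0 + 25 + 4)
  = |-54| / √29
  = 54 / 5.385
  ≈ 10.03

10.03


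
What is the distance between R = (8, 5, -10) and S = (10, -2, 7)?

d = √[(x₂-x₁)² + (y₂-y₁)² + (z₂-z₁)²]
  = √[2² + (-7)² + 17²]
  = √[4 + 49 + 289]
  = √342
  ≈ 18.49

18.49


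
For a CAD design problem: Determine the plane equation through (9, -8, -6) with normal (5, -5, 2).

The plane through P with normal n = (a, b, c) satisfies n·(r - P) = 0,
i.e. ax + by + cz = a·x₀ + b·y₀ + c·z₀.
d = 5·9 + (-5)·(-8) + 2·(-6)
  = 45 + 40 - 12
  = 73
Equation: 5x - 5y + 2z = 73

5x - 5y + 2z = 73


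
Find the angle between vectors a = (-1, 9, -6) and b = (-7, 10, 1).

a·b = (-1)·(-7) + 9·10 + (-6)·1 = 7 + 90 - 6 = 91
|a| = √((-1)² + 9² + (-6)²) = √118 ≈ 10.86
|b| = √((-7)² + 10² + 1²) = √150 ≈ 12.25
cos θ = (a·b)/(|a||b|) = 91/(10.86·12.25) ≈ 0.684
θ = arccos(0.684) ≈ 46.84°

46.84°


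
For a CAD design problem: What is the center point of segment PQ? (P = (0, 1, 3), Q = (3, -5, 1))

M = ((x₁+x₂)/2, (y₁+y₂)/2, (z₁+z₂)/2)
  = ((0 + 3)/2, (1 - 5)/2, (3 + 1)/2)
  = (3/2, -4/2, 4/2)
  = (1.5, -2, 2)

(1.5, -2, 2)


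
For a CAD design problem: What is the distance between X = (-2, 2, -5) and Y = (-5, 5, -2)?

d = √[(x₂-x₁)² + (y₂-y₁)² + (z₂-z₁)²]
  = √[(-3)² + 3² + 3²]
  = √[9 + 9 + 9]
  = √27
  ≈ 5.196

5.196


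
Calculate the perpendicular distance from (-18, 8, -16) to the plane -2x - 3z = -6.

distance = |a·x₀ + b·y₀ + c·z₀ - d| / √(a² + b² + c²)
  = |(-2)·(-18) + 0·8 + (-3)·(-16) - (-6)| / √((-2)² + 0² + (-3)²)
  = |36 + 0 + 48 + 6| / √(4 + 0 + 9)
  = |90| / √13
  = 90 / 3.606
  ≈ 24.96

24.96


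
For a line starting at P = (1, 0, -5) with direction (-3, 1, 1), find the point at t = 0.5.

P(t) = P + t·d
  = (1 + (-3)·0.5, 0 + 1·0.5, -5 + 1·0.5)
  = (1 - 1.5, 0 + 0.5, -5 + 0.5)
  = (-0.5, 0.5, -4.5)

(-0.5, 0.5, -4.5)


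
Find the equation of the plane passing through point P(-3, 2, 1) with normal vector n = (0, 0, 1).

The plane through P with normal n = (a, b, c) satisfies n·(r - P) = 0,
i.e. ax + by + cz = a·x₀ + b·y₀ + c·z₀.
d = 0·(-3) + 0·2 + 1·1
  = 0 + 0 + 1
  = 1
Equation: z = 1

z = 1


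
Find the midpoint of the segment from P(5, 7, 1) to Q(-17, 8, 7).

M = ((x₁+x₂)/2, (y₁+y₂)/2, (z₁+z₂)/2)
  = ((5 - 17)/2, (7 + 8)/2, (1 + 7)/2)
  = (-12/2, 15/2, 8/2)
  = (-6, 7.5, 4)

(-6, 7.5, 4)


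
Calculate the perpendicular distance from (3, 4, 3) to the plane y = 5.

distance = |a·x₀ + b·y₀ + c·z₀ - d| / √(a² + b² + c²)
  = |0·3 + 1·4 + 0·3 - 5| / √(0² + 1² + 0²)
  = |0 + 4 + 0 - 5| / √(0 + 1 + 0)
  = |-1| / √1
  = 1 / 1
  ≈ 1

1


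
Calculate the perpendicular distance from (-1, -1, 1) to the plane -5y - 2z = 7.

distance = |a·x₀ + b·y₀ + c·z₀ - d| / √(a² + b² + c²)
  = |0·(-1) + (-5)·(-1) + (-2)·1 - 7| / √(0² + (-5)² + (-2)²)
  = |0 + 5 - 2 - 7| / √(0 + 25 + 4)
  = |-4| / √29
  = 4 / 5.385
  ≈ 0.7428

0.7428


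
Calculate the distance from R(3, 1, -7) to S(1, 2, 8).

d = √[(x₂-x₁)² + (y₂-y₁)² + (z₂-z₁)²]
  = √[(-2)² + 1² + 15²]
  = √[4 + 1 + 225]
  = √230
  ≈ 15.17

15.17


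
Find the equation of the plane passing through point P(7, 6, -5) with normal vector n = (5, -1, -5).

The plane through P with normal n = (a, b, c) satisfies n·(r - P) = 0,
i.e. ax + by + cz = a·x₀ + b·y₀ + c·z₀.
d = 5·7 + (-1)·6 + (-5)·(-5)
  = 35 - 6 + 25
  = 54
Equation: 5x - y - 5z = 54

5x - y - 5z = 54


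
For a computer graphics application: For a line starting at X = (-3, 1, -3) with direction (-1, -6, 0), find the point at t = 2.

P(t) = X + t·d
  = (-3 + (-1)·2, 1 + (-6)·2, -3 + 0·2)
  = (-3 - 2, 1 - 12, -3 + 0)
  = (-5, -11, -3)

(-5, -11, -3)


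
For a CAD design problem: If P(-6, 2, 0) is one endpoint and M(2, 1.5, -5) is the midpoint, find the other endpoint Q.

Q = 2M - P
  = (2·2 - (-6), 2·1.5 - 2, 2·(-5) - 0)
  = (4 + 6, 3 - 2, -10 + 0)
  = (10, 1, -10)

(10, 1, -10)


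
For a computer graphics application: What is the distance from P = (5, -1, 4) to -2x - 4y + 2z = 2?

distance = |a·x₀ + b·y₀ + c·z₀ - d| / √(a² + b² + c²)
  = |(-2)·5 + (-4)·(-1) + 2·4 - 2| / √((-2)² + (-4)² + 2²)
  = |-10 + 4 + 8 - 2| / √(4 + 16 + 4)
  = |0| / √24
  = 0 / 4.899
  ≈ 0

0


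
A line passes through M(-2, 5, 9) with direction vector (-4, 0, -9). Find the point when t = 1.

P(t) = M + t·d
  = (-2 + (-4)·1, 5 + 0·1, 9 + (-9)·1)
  = (-2 - 4, 5 + 0, 9 - 9)
  = (-6, 5, 0)

(-6, 5, 0)


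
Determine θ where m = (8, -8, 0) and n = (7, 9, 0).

m·n = 8·7 + (-8)·9 + 0·0 = 56 - 72 + 0 = -16
|m| = √(8² + (-8)² + 0²) = √128 ≈ 11.31
|n| = √(7² + 9² + 0²) = √130 ≈ 11.4
cos θ = (m·n)/(|m||n|) = -16/(11.31·11.4) ≈ -0.124
θ = arccos(-0.124) ≈ 97.13°

97.13°


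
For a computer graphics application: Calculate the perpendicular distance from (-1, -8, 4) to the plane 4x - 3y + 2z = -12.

distance = |a·x₀ + b·y₀ + c·z₀ - d| / √(a² + b² + c²)
  = |4·(-1) + (-3)·(-8) + 2·4 - (-12)| / √(4² + (-3)² + 2²)
  = |-4 + 24 + 8 + 12| / √(16 + 9 + 4)
  = |40| / √29
  = 40 / 5.385
  ≈ 7.428

7.428


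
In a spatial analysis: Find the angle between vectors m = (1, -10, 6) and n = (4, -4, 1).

m·n = 1·4 + (-10)·(-4) + 6·1 = 4 + 40 + 6 = 50
|m| = √(1² + (-10)² + 6²) = √137 ≈ 11.7
|n| = √(4² + (-4)² + 1²) = √33 ≈ 5.745
cos θ = (m·n)/(|m||n|) = 50/(11.7·5.745) ≈ 0.7436
θ = arccos(0.7436) ≈ 41.96°

41.96°


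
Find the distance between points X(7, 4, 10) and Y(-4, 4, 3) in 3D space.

d = √[(x₂-x₁)² + (y₂-y₁)² + (z₂-z₁)²]
  = √[(-11)² + 0² + (-7)²]
  = √[121 + 0 + 49]
  = √170
  ≈ 13.04

13.04


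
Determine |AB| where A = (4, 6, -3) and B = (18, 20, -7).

d = √[(x₂-x₁)² + (y₂-y₁)² + (z₂-z₁)²]
  = √[14² + 14² + (-4)²]
  = √[196 + 196 + 16]
  = √408
  ≈ 20.2

20.2


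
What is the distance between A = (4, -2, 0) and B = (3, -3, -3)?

d = √[(x₂-x₁)² + (y₂-y₁)² + (z₂-z₁)²]
  = √[(-1)² + (-1)² + (-3)²]
  = √[1 + 1 + 9]
  = √11
  ≈ 3.317

3.317


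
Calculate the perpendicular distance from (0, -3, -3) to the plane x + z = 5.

distance = |a·x₀ + b·y₀ + c·z₀ - d| / √(a² + b² + c²)
  = |1·0 + 0·(-3) + 1·(-3) - 5| / √(1² + 0² + 1²)
  = |0 + 0 - 3 - 5| / √(1 + 0 + 1)
  = |-8| / √2
  = 8 / 1.414
  ≈ 5.657

5.657


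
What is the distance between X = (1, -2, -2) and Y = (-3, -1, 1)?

d = √[(x₂-x₁)² + (y₂-y₁)² + (z₂-z₁)²]
  = √[(-4)² + 1² + 3²]
  = √[16 + 1 + 9]
  = √26
  ≈ 5.099

5.099


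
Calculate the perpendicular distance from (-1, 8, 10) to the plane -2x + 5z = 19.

distance = |a·x₀ + b·y₀ + c·z₀ - d| / √(a² + b² + c²)
  = |(-2)·(-1) + 0·8 + 5·10 - 19| / √((-2)² + 0² + 5²)
  = |2 + 0 + 50 - 19| / √(4 + 0 + 25)
  = |33| / √29
  = 33 / 5.385
  ≈ 6.128

6.128


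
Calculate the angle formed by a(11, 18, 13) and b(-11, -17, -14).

a·b = 11·(-11) + 18·(-17) + 13·(-14) = -121 - 306 - 182 = -609
|a| = √(11² + 18² + 13²) = √614 ≈ 24.78
|b| = √((-11)² + (-17)² + (-14)²) = √606 ≈ 24.62
cos θ = (a·b)/(|a||b|) = -609/(24.78·24.62) ≈ -0.9984
θ = arccos(-0.9984) ≈ 176.7°

176.7°


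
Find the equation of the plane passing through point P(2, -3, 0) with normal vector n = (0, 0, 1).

The plane through P with normal n = (a, b, c) satisfies n·(r - P) = 0,
i.e. ax + by + cz = a·x₀ + b·y₀ + c·z₀.
d = 0·2 + 0·(-3) + 1·0
  = 0 + 0 + 0
  = 0
Equation: z = 0

z = 0


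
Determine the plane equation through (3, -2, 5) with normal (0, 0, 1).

The plane through P with normal n = (a, b, c) satisfies n·(r - P) = 0,
i.e. ax + by + cz = a·x₀ + b·y₀ + c·z₀.
d = 0·3 + 0·(-2) + 1·5
  = 0 + 0 + 5
  = 5
Equation: z = 5

z = 5


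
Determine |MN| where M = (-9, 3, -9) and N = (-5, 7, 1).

d = √[(x₂-x₁)² + (y₂-y₁)² + (z₂-z₁)²]
  = √[4² + 4² + 10²]
  = √[16 + 16 + 100]
  = √132
  ≈ 11.49

11.49


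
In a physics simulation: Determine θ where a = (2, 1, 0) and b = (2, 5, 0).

a·b = 2·2 + 1·5 + 0·0 = 4 + 5 + 0 = 9
|a| = √(2² + 1² + 0²) = √5 ≈ 2.236
|b| = √(2² + 5² + 0²) = √29 ≈ 5.385
cos θ = (a·b)/(|a||b|) = 9/(2.236·5.385) ≈ 0.7474
θ = arccos(0.7474) ≈ 41.63°

41.63°


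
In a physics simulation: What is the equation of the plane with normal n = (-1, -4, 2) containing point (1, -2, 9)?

The plane through P with normal n = (a, b, c) satisfies n·(r - P) = 0,
i.e. ax + by + cz = a·x₀ + b·y₀ + c·z₀.
d = (-1)·1 + (-4)·(-2) + 2·9
  = -1 + 8 + 18
  = 25
Equation: -x - 4y + 2z = 25

-x - 4y + 2z = 25


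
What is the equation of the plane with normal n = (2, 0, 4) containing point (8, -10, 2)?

The plane through P with normal n = (a, b, c) satisfies n·(r - P) = 0,
i.e. ax + by + cz = a·x₀ + b·y₀ + c·z₀.
d = 2·8 + 0·(-10) + 4·2
  = 16 + 0 + 8
  = 24
Equation: 2x + 4z = 24

2x + 4z = 24


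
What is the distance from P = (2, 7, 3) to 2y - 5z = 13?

distance = |a·x₀ + b·y₀ + c·z₀ - d| / √(a² + b² + c²)
  = |0·2 + 2·7 + (-5)·3 - 13| / √(0² + 2² + (-5)²)
  = |0 + 14 - 15 - 13| / √(0 + 4 + 25)
  = |-14| / √29
  = 14 / 5.385
  ≈ 2.6

2.6


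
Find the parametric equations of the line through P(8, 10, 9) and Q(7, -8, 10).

Direction vector d = Q - P = (7 - 8, -8 - 10, 10 - 9) = (-1, -18, 1)
Parametric form r = P + t·d:
x = 8 - t, y = 10 - 18t, z = 9 + t

x = 8 - t, y = 10 - 18t, z = 9 + t


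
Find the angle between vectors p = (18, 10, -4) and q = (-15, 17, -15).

p·q = 18·(-15) + 10·17 + (-4)·(-15) = -270 + 170 + 60 = -40
|p| = √(18² + 10² + (-4)²) = √440 ≈ 20.98
|q| = √((-15)² + 17² + (-15)²) = √739 ≈ 27.18
cos θ = (p·q)/(|p||q|) = -40/(20.98·27.18) ≈ -0.07015
θ = arccos(-0.07015) ≈ 94.02°

94.02°


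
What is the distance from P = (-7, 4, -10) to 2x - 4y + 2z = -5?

distance = |a·x₀ + b·y₀ + c·z₀ - d| / √(a² + b² + c²)
  = |2·(-7) + (-4)·4 + 2·(-10) - (-5)| / √(2² + (-4)² + 2²)
  = |-14 - 16 - 20 + 5| / √(4 + 16 + 4)
  = |-45| / √24
  = 45 / 4.899
  ≈ 9.186

9.186


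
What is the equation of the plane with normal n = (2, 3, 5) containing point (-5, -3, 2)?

The plane through P with normal n = (a, b, c) satisfies n·(r - P) = 0,
i.e. ax + by + cz = a·x₀ + b·y₀ + c·z₀.
d = 2·(-5) + 3·(-3) + 5·2
  = -10 - 9 + 10
  = -9
Equation: 2x + 3y + 5z = -9

2x + 3y + 5z = -9


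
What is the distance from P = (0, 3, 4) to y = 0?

distance = |a·x₀ + b·y₀ + c·z₀ - d| / √(a² + b² + c²)
  = |0·0 + 1·3 + 0·4 - 0| / √(0² + 1² + 0²)
  = |0 + 3 + 0 + 0| / √(0 + 1 + 0)
  = |3| / √1
  = 3 / 1
  ≈ 3

3


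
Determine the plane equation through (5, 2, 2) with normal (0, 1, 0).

The plane through P with normal n = (a, b, c) satisfies n·(r - P) = 0,
i.e. ax + by + cz = a·x₀ + b·y₀ + c·z₀.
d = 0·5 + 1·2 + 0·2
  = 0 + 2 + 0
  = 2
Equation: y = 2

y = 2


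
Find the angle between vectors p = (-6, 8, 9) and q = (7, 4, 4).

p·q = (-6)·7 + 8·4 + 9·4 = -42 + 32 + 36 = 26
|p| = √((-6)² + 8² + 9²) = √181 ≈ 13.45
|q| = √(7² + 4² + 4²) = √81 ≈ 9
cos θ = (p·q)/(|p||q|) = 26/(13.45·9) ≈ 0.2147
θ = arccos(0.2147) ≈ 77.6°

77.6°


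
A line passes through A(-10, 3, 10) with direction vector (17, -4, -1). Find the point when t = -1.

P(t) = A + t·d
  = (-10 + 17·(-1), 3 + (-4)·(-1), 10 + (-1)·(-1))
  = (-10 - 17, 3 + 4, 10 + 1)
  = (-27, 7, 11)

(-27, 7, 11)


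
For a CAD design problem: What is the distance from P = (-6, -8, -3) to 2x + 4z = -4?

distance = |a·x₀ + b·y₀ + c·z₀ - d| / √(a² + b² + c²)
  = |2·(-6) + 0·(-8) + 4·(-3) - (-4)| / √(2² + 0² + 4²)
  = |-12 + 0 - 12 + 4| / √(4 + 0 + 16)
  = |-20| / √20
  = 20 / 4.472
  ≈ 4.472

4.472


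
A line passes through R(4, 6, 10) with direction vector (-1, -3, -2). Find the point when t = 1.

P(t) = R + t·d
  = (4 + (-1)·1, 6 + (-3)·1, 10 + (-2)·1)
  = (4 - 1, 6 - 3, 10 - 2)
  = (3, 3, 8)

(3, 3, 8)


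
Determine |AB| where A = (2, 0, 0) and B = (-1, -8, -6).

d = √[(x₂-x₁)² + (y₂-y₁)² + (z₂-z₁)²]
  = √[(-3)² + (-8)² + (-6)²]
  = √[9 + 64 + 36]
  = √109
  ≈ 10.44

10.44


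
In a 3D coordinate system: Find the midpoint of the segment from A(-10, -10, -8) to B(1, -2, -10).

M = ((x₁+x₂)/2, (y₁+y₂)/2, (z₁+z₂)/2)
  = ((-10 + 1)/2, (-10 - 2)/2, (-8 - 10)/2)
  = (-9/2, -12/2, -18/2)
  = (-4.5, -6, -9)

(-4.5, -6, -9)


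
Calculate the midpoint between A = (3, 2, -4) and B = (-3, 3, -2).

M = ((x₁+x₂)/2, (y₁+y₂)/2, (z₁+z₂)/2)
  = ((3 - 3)/2, (2 + 3)/2, (-4 - 2)/2)
  = (0/2, 5/2, -6/2)
  = (0, 2.5, -3)

(0, 2.5, -3)


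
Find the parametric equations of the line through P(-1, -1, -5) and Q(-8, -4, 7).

Direction vector d = Q - P = (-8 + 1, -4 + 1, 7 + 5) = (-7, -3, 12)
Parametric form r = P + t·d:
x = -1 - 7t, y = -1 - 3t, z = -5 + 12t

x = -1 - 7t, y = -1 - 3t, z = -5 + 12t


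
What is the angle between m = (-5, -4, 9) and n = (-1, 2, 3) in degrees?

m·n = (-5)·(-1) + (-4)·2 + 9·3 = 5 - 8 + 27 = 24
|m| = √((-5)² + (-4)² + 9²) = √122 ≈ 11.05
|n| = √((-1)² + 2² + 3²) = √14 ≈ 3.742
cos θ = (m·n)/(|m||n|) = 24/(11.05·3.742) ≈ 0.5807
θ = arccos(0.5807) ≈ 54.5°

54.5°


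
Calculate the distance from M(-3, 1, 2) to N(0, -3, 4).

d = √[(x₂-x₁)² + (y₂-y₁)² + (z₂-z₁)²]
  = √[3² + (-4)² + 2²]
  = √[9 + 16 + 4]
  = √29
  ≈ 5.385

5.385


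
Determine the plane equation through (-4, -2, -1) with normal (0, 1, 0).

The plane through P with normal n = (a, b, c) satisfies n·(r - P) = 0,
i.e. ax + by + cz = a·x₀ + b·y₀ + c·z₀.
d = 0·(-4) + 1·(-2) + 0·(-1)
  = 0 - 2 + 0
  = -2
Equation: y = -2

y = -2


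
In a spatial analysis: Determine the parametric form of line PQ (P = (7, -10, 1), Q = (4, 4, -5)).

Direction vector d = Q - P = (4 - 7, 4 + 10, -5 - 1) = (-3, 14, -6)
Parametric form r = P + t·d:
x = 7 - 3t, y = -10 + 14t, z = 1 - 6t

x = 7 - 3t, y = -10 + 14t, z = 1 - 6t


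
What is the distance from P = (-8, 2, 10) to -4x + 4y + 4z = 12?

distance = |a·x₀ + b·y₀ + c·z₀ - d| / √(a² + b² + c²)
  = |(-4)·(-8) + 4·2 + 4·10 - 12| / √((-4)² + 4² + 4²)
  = |32 + 8 + 40 - 12| / √(16 + 16 + 16)
  = |68| / √48
  = 68 / 6.928
  ≈ 9.815

9.815


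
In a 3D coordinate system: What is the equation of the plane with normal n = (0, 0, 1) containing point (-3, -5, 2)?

The plane through P with normal n = (a, b, c) satisfies n·(r - P) = 0,
i.e. ax + by + cz = a·x₀ + b·y₀ + c·z₀.
d = 0·(-3) + 0·(-5) + 1·2
  = 0 + 0 + 2
  = 2
Equation: z = 2

z = 2


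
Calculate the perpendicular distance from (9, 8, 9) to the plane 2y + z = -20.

distance = |a·x₀ + b·y₀ + c·z₀ - d| / √(a² + b² + c²)
  = |0·9 + 2·8 + 1·9 - (-20)| / √(0² + 2² + 1²)
  = |0 + 16 + 9 + 20| / √(0 + 4 + 1)
  = |45| / √5
  = 45 / 2.236
  ≈ 20.12

20.12


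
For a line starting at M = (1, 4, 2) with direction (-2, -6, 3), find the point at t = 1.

P(t) = M + t·d
  = (1 + (-2)·1, 4 + (-6)·1, 2 + 3·1)
  = (1 - 2, 4 - 6, 2 + 3)
  = (-1, -2, 5)

(-1, -2, 5)


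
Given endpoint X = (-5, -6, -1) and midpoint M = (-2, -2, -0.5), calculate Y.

Y = 2M - X
  = (2·(-2) - (-5), 2·(-2) - (-6), 2·(-0.5) - (-1))
  = (-4 + 5, -4 + 6, -1 + 1)
  = (1, 2, 0)

(1, 2, 0)


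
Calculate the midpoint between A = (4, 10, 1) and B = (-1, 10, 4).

M = ((x₁+x₂)/2, (y₁+y₂)/2, (z₁+z₂)/2)
  = ((4 - 1)/2, (10 + 10)/2, (1 + 4)/2)
  = (3/2, 20/2, 5/2)
  = (1.5, 10, 2.5)

(1.5, 10, 2.5)


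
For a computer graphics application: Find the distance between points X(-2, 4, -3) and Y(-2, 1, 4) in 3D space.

d = √[(x₂-x₁)² + (y₂-y₁)² + (z₂-z₁)²]
  = √[0² + (-3)² + 7²]
  = √[0 + 9 + 49]
  = √58
  ≈ 7.616

7.616


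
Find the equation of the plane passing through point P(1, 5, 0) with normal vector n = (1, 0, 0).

The plane through P with normal n = (a, b, c) satisfies n·(r - P) = 0,
i.e. ax + by + cz = a·x₀ + b·y₀ + c·z₀.
d = 1·1 + 0·5 + 0·0
  = 1 + 0 + 0
  = 1
Equation: x = 1

x = 1


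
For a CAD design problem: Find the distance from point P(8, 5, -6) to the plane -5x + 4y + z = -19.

distance = |a·x₀ + b·y₀ + c·z₀ - d| / √(a² + b² + c²)
  = |(-5)·8 + 4·5 + 1·(-6) - (-19)| / √((-5)² + 4² + 1²)
  = |-40 + 20 - 6 + 19| / √(25 + 16 + 1)
  = |-7| / √42
  = 7 / 6.481
  ≈ 1.08

1.08


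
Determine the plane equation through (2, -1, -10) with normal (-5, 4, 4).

The plane through P with normal n = (a, b, c) satisfies n·(r - P) = 0,
i.e. ax + by + cz = a·x₀ + b·y₀ + c·z₀.
d = (-5)·2 + 4·(-1) + 4·(-10)
  = -10 - 4 - 40
  = -54
Equation: -5x + 4y + 4z = -54

-5x + 4y + 4z = -54


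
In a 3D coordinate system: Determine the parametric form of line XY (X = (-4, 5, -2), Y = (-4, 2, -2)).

Direction vector d = Y - X = (-4 + 4, 2 - 5, -2 + 2) = (0, -3, 0)
Parametric form r = X + t·d:
x = -4, y = 5 - 3t, z = -2

x = -4, y = 5 - 3t, z = -2


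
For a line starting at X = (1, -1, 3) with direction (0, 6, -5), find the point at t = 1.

P(t) = X + t·d
  = (1 + 0·1, -1 + 6·1, 3 + (-5)·1)
  = (1 + 0, -1 + 6, 3 - 5)
  = (1, 5, -2)

(1, 5, -2)


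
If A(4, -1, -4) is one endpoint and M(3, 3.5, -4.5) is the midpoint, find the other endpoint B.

B = 2M - A
  = (2·3 - 4, 2·3.5 - (-1), 2·(-4.5) - (-4))
  = (6 - 4, 7 + 1, -9 + 4)
  = (2, 8, -5)

(2, 8, -5)


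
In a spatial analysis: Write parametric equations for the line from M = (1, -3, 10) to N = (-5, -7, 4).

Direction vector d = N - M = (-5 - 1, -7 + 3, 4 - 10) = (-6, -4, -6)
Parametric form r = M + t·d:
x = 1 - 6t, y = -3 - 4t, z = 10 - 6t

x = 1 - 6t, y = -3 - 4t, z = 10 - 6t


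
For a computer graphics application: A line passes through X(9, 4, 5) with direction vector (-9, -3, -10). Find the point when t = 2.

P(t) = X + t·d
  = (9 + (-9)·2, 4 + (-3)·2, 5 + (-10)·2)
  = (9 - 18, 4 - 6, 5 - 20)
  = (-9, -2, -15)

(-9, -2, -15)


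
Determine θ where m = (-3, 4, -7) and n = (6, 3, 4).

m·n = (-3)·6 + 4·3 + (-7)·4 = -18 + 12 - 28 = -34
|m| = √((-3)² + 4² + (-7)²) = √74 ≈ 8.602
|n| = √(6² + 3² + 4²) = √61 ≈ 7.81
cos θ = (m·n)/(|m||n|) = -34/(8.602·7.81) ≈ -0.5061
θ = arccos(-0.5061) ≈ 120.4°

120.4°


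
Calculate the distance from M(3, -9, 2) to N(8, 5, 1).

d = √[(x₂-x₁)² + (y₂-y₁)² + (z₂-z₁)²]
  = √[5² + 14² + (-1)²]
  = √[25 + 196 + 1]
  = √222
  ≈ 14.9

14.9


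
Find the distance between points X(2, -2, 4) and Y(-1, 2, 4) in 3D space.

d = √[(x₂-x₁)² + (y₂-y₁)² + (z₂-z₁)²]
  = √[(-3)² + 4² + 0²]
  = √[9 + 16 + 0]
  = √25
  ≈ 5

5


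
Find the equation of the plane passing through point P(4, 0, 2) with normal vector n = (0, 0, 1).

The plane through P with normal n = (a, b, c) satisfies n·(r - P) = 0,
i.e. ax + by + cz = a·x₀ + b·y₀ + c·z₀.
d = 0·4 + 0·0 + 1·2
  = 0 + 0 + 2
  = 2
Equation: z = 2

z = 2


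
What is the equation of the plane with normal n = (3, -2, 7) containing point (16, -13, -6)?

The plane through P with normal n = (a, b, c) satisfies n·(r - P) = 0,
i.e. ax + by + cz = a·x₀ + b·y₀ + c·z₀.
d = 3·16 + (-2)·(-13) + 7·(-6)
  = 48 + 26 - 42
  = 32
Equation: 3x - 2y + 7z = 32

3x - 2y + 7z = 32


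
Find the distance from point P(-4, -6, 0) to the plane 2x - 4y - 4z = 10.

distance = |a·x₀ + b·y₀ + c·z₀ - d| / √(a² + b² + c²)
  = |2·(-4) + (-4)·(-6) + (-4)·0 - 10| / √(2² + (-4)² + (-4)²)
  = |-8 + 24 + 0 - 10| / √(4 + 16 + 16)
  = |6| / √36
  = 6 / 6
  ≈ 1

1


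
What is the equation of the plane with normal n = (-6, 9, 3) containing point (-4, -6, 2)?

The plane through P with normal n = (a, b, c) satisfies n·(r - P) = 0,
i.e. ax + by + cz = a·x₀ + b·y₀ + c·z₀.
d = (-6)·(-4) + 9·(-6) + 3·2
  = 24 - 54 + 6
  = -24
Equation: -6x + 9y + 3z = -24

-6x + 9y + 3z = -24


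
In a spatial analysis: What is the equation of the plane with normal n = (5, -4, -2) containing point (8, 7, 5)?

The plane through P with normal n = (a, b, c) satisfies n·(r - P) = 0,
i.e. ax + by + cz = a·x₀ + b·y₀ + c·z₀.
d = 5·8 + (-4)·7 + (-2)·5
  = 40 - 28 - 10
  = 2
Equation: 5x - 4y - 2z = 2

5x - 4y - 2z = 2


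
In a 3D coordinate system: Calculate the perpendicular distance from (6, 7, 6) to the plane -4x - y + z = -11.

distance = |a·x₀ + b·y₀ + c·z₀ - d| / √(a² + b² + c²)
  = |(-4)·6 + (-1)·7 + 1·6 - (-11)| / √((-4)² + (-1)² + 1²)
  = |-24 - 7 + 6 + 11| / √(16 + 1 + 1)
  = |-14| / √18
  = 14 / 4.243
  ≈ 3.3

3.3


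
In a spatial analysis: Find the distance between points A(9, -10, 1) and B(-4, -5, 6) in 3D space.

d = √[(x₂-x₁)² + (y₂-y₁)² + (z₂-z₁)²]
  = √[(-13)² + 5² + 5²]
  = √[169 + 25 + 25]
  = √219
  ≈ 14.8

14.8


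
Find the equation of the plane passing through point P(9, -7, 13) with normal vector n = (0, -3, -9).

The plane through P with normal n = (a, b, c) satisfies n·(r - P) = 0,
i.e. ax + by + cz = a·x₀ + b·y₀ + c·z₀.
d = 0·9 + (-3)·(-7) + (-9)·13
  = 0 + 21 - 117
  = -96
Equation: -3y - 9z = -96

-3y - 9z = -96


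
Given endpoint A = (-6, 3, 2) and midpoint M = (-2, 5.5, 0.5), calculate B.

B = 2M - A
  = (2·(-2) - (-6), 2·5.5 - 3, 2·0.5 - 2)
  = (-4 + 6, 11 - 3, 1 - 2)
  = (2, 8, -1)

(2, 8, -1)


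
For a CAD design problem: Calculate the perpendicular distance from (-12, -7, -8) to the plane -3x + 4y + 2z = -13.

distance = |a·x₀ + b·y₀ + c·z₀ - d| / √(a² + b² + c²)
  = |(-3)·(-12) + 4·(-7) + 2·(-8) - (-13)| / √((-3)² + 4² + 2²)
  = |36 - 28 - 16 + 13| / √(9 + 16 + 4)
  = |5| / √29
  = 5 / 5.385
  ≈ 0.9285

0.9285


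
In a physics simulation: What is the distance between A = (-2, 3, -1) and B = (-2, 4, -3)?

d = √[(x₂-x₁)² + (y₂-y₁)² + (z₂-z₁)²]
  = √[0² + 1² + (-2)²]
  = √[0 + 1 + 4]
  = √5
  ≈ 2.236

2.236


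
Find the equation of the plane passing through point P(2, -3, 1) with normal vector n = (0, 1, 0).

The plane through P with normal n = (a, b, c) satisfies n·(r - P) = 0,
i.e. ax + by + cz = a·x₀ + b·y₀ + c·z₀.
d = 0·2 + 1·(-3) + 0·1
  = 0 - 3 + 0
  = -3
Equation: y = -3

y = -3


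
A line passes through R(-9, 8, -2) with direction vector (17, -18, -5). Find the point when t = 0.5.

P(t) = R + t·d
  = (-9 + 17·0.5, 8 + (-18)·0.5, -2 + (-5)·0.5)
  = (-9 + 8.5, 8 - 9, -2 - 2.5)
  = (-0.5, -1, -4.5)

(-0.5, -1, -4.5)


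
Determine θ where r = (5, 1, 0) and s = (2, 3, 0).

r·s = 5·2 + 1·3 + 0·0 = 10 + 3 + 0 = 13
|r| = √(5² + 1² + 0²) = √26 ≈ 5.099
|s| = √(2² + 3² + 0²) = √13 ≈ 3.606
cos θ = (r·s)/(|r||s|) = 13/(5.099·3.606) ≈ 0.7071
θ = arccos(0.7071) ≈ 45°

45°


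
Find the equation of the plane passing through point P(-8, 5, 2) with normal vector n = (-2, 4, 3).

The plane through P with normal n = (a, b, c) satisfies n·(r - P) = 0,
i.e. ax + by + cz = a·x₀ + b·y₀ + c·z₀.
d = (-2)·(-8) + 4·5 + 3·2
  = 16 + 20 + 6
  = 42
Equation: -2x + 4y + 3z = 42

-2x + 4y + 3z = 42


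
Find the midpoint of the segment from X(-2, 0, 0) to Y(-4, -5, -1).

M = ((x₁+x₂)/2, (y₁+y₂)/2, (z₁+z₂)/2)
  = ((-2 - 4)/2, (0 - 5)/2, (0 - 1)/2)
  = (-6/2, -5/2, -1/2)
  = (-3, -2.5, -0.5)

(-3, -2.5, -0.5)


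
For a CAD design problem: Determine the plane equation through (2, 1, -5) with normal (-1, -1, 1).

The plane through P with normal n = (a, b, c) satisfies n·(r - P) = 0,
i.e. ax + by + cz = a·x₀ + b·y₀ + c·z₀.
d = (-1)·2 + (-1)·1 + 1·(-5)
  = -2 - 1 - 5
  = -8
Equation: -x - y + z = -8

-x - y + z = -8


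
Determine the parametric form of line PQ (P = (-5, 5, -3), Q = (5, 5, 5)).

Direction vector d = Q - P = (5 + 5, 5 - 5, 5 + 3) = (10, 0, 8)
Parametric form r = P + t·d:
x = -5 + 10t, y = 5, z = -3 + 8t

x = -5 + 10t, y = 5, z = -3 + 8t


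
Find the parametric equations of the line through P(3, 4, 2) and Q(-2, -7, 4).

Direction vector d = Q - P = (-2 - 3, -7 - 4, 4 - 2) = (-5, -11, 2)
Parametric form r = P + t·d:
x = 3 - 5t, y = 4 - 11t, z = 2 + 2t

x = 3 - 5t, y = 4 - 11t, z = 2 + 2t


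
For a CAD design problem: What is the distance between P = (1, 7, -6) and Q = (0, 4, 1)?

d = √[(x₂-x₁)² + (y₂-y₁)² + (z₂-z₁)²]
  = √[(-1)² + (-3)² + 7²]
  = √[1 + 9 + 49]
  = √59
  ≈ 7.681

7.681


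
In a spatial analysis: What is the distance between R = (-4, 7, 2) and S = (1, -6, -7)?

d = √[(x₂-x₁)² + (y₂-y₁)² + (z₂-z₁)²]
  = √[5² + (-13)² + (-9)²]
  = √[25 + 169 + 81]
  = √275
  ≈ 16.58

16.58


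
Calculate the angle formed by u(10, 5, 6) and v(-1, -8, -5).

u·v = 10·(-1) + 5·(-8) + 6·(-5) = -10 - 40 - 30 = -80
|u| = √(10² + 5² + 6²) = √161 ≈ 12.69
|v| = √((-1)² + (-8)² + (-5)²) = √90 ≈ 9.487
cos θ = (u·v)/(|u||v|) = -80/(12.69·9.487) ≈ -0.6646
θ = arccos(-0.6646) ≈ 131.7°

131.7°


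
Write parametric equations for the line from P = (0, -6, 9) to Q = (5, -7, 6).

Direction vector d = Q - P = (5 + 0, -7 + 6, 6 - 9) = (5, -1, -3)
Parametric form r = P + t·d:
x = 0 + 5t, y = -6 - t, z = 9 - 3t

x = 0 + 5t, y = -6 - t, z = 9 - 3t
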